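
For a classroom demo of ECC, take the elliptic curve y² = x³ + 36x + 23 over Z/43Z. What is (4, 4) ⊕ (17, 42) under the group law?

(4, 4) + (17, 42). λ = (42 - 4)/(17 - 4) ≡ 38/13 mod 43. 13⁻¹ ≡ 10 (mod 43), so λ ≡ 36.
  x = λ² - 4 - 17 = 1296 - 21 ≡ 28; y = λ·(4 - 28) - 4 ≡ 35. → (28, 35)

(28, 35)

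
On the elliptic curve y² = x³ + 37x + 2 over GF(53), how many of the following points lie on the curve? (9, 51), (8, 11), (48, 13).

(9, 51): 51² ≡ 4, rhs ≡ 4 → on.
(8, 11): 11² ≡ 15, rhs ≡ 15 → on.
(48, 13): 13² ≡ 10, rhs ≡ 10 → on.

3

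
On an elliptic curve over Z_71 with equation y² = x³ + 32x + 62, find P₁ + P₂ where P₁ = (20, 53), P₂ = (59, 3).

(20, 53) + (59, 3). λ = (3 - 53)/(59 - 20) ≡ 21/39 mod 71. 39⁻¹ ≡ 51 (mod 71) since 39·51 = 1989 ≡ 1, so λ ≡ 6.
  x = λ² - 20 - 59 = 36 - 79 ≡ 28; y = λ·(20 - 28) - 53 ≡ 41. → (28, 41)

(28, 41)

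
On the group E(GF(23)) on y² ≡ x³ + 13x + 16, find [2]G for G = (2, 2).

tangent at (2, 2): λ = (3·2² + 13)/(2·2) ≡ 2/4. 4⁻¹ ≡ 6 (mod 23), so λ ≡ 2·6 ≡ 12.
  x = λ² - 2 - 2 = 144 - 4 ≡ 2; y = λ·(2 - 2) - 2 ≡ 21. → (2, 21)

(2, 21)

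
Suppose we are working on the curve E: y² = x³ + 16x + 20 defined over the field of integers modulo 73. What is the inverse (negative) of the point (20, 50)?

-(20, 50) = (20, -50 mod 73) = (20, 23).

(20, 23)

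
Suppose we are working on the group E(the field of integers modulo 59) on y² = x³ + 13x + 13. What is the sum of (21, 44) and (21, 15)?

O

The two points share x = 21 and their y-coordinates satisfy 44 + 15 ≡ 0 (mod 59), so they are inverses. Their sum is the point at infinity.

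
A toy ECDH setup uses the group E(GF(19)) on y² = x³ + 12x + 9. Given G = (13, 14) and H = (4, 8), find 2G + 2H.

(4, 8)

First 2G:
Repeated addition: build up to 2G.
2G: tangent at (13, 14): λ = (3·13² + 12)/(2·14) ≡ 6/9. 9⁻¹ ≡ 17 (mod 19), so λ ≡ 6·17 ≡ 7.
  x = λ² - 13 - 13 = 49 - 26 ≡ 4; y = λ·(13 - 4) - 14 ≡ 11. → (4, 11)
2G = (4, 11).
Next 2H:
Repeated addition: build up to 2H.
2H: tangent at (4, 8): λ = (3·4² + 12)/(2·8) ≡ 3/16. 16⁻¹ ≡ 6 (mod 19) since 16·6 = 96 ≡ 1, so λ ≡ 3·6 ≡ 18.
  x = λ² - 4 - 4 = 324 - 8 ≡ 12; y = λ·(4 - 12) - 8 ≡ 0. → (12, 0)
2H = (12, 0).
Finally 2G + 2H:
(4, 11) + (12, 0). λ = (0 - 11)/(12 - 4) ≡ 8/8 mod 19. 8⁻¹ ≡ 12 (mod 19) since 8·12 = 96 ≡ 1, so λ ≡ 1.
  x = λ² - 4 - 12 = 1 - 16 ≡ 4; y = λ·(4 - 4) - 11 ≡ 8. → (4, 8)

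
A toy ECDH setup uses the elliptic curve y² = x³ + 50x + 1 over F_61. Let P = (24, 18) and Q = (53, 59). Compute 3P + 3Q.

First 3P:
Repeated addition: build up to 3P.
2P: tangent at (24, 18): λ = (3·24² + 50)/(2·18) ≡ 9/36. 36⁻¹ ≡ 39 (mod 61), so λ ≡ 9·39 ≡ 46.
  x = λ² - 24 - 24 = 2116 - 48 ≡ 55; y = λ·(24 - 55) - 18 ≡ 20. → (55, 20)
3P: (55, 20) + (24, 18). λ = (18 - 20)/(24 - 55) ≡ 59/30 mod 61. 30⁻¹ ≡ 59 (mod 61), so λ ≡ 4.
  x = λ² - 55 - 24 = 16 - 79 ≡ 59; y = λ·(55 - 59) - 20 ≡ 25. → (59, 25)
3P = (59, 25).
Next 3Q:
Repeated addition: build up to 3Q.
2Q: tangent at (53, 59): λ = (3·53² + 50)/(2·59) ≡ 59/57. 57⁻¹ ≡ 15 (mod 61) since 57·15 = 855 ≡ 1, so λ ≡ 59·15 ≡ 31.
  x = λ² - 53 - 53 = 961 - 106 ≡ 1; y = λ·(53 - 1) - 59 ≡ 28. → (1, 28)
3Q: (1, 28) + (53, 59). λ = (59 - 28)/(53 - 1) ≡ 31/52 mod 61. 52⁻¹ ≡ 27 (mod 61), so λ ≡ 44.
  x = λ² - 1 - 53 = 1936 - 54 ≡ 52; y = λ·(1 - 52) - 28 ≡ 46. → (52, 46)
3Q = (52, 46).
Finally 3P + 3Q:
(59, 25) + (52, 46). λ = (46 - 25)/(52 - 59) ≡ 21/54 mod 61. 54⁻¹ ≡ 26 (mod 61), so λ ≡ 58.
  x = λ² - 59 - 52 = 3364 - 111 ≡ 20; y = λ·(59 - 20) - 25 ≡ 41. → (20, 41)

(20, 41)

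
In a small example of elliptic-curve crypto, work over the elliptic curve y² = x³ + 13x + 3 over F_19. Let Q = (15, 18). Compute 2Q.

(12, 14)

tangent at (15, 18): λ = (3·15² + 13)/(2·18) ≡ 4/17. 17⁻¹ ≡ 9 (mod 19) since 17·9 = 153 ≡ 1, so λ ≡ 4·9 ≡ 17.
  x = λ² - 15 - 15 = 289 - 30 ≡ 12; y = λ·(15 - 12) - 18 ≡ 14. → (12, 14)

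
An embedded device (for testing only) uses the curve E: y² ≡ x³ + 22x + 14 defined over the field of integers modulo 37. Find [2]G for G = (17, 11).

tangent at (17, 11): λ = (3·17² + 22)/(2·11) ≡ 1/22. 22⁻¹ ≡ 32 (mod 37) since 22·32 = 704 ≡ 1, so λ ≡ 1·32 ≡ 32.
  x = λ² - 17 - 17 = 1024 - 34 ≡ 28; y = λ·(17 - 28) - 11 ≡ 7. → (28, 7)

(28, 7)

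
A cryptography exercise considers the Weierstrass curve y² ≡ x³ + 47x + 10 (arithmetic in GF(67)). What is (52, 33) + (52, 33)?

(54, 4)

tangent at (52, 33): λ = (3·52² + 47)/(2·33) ≡ 52/66. 66⁻¹ ≡ 66 (mod 67) since 66·66 = 4356 ≡ 1, so λ ≡ 52·66 ≡ 15.
  x = λ² - 52 - 52 = 225 - 104 ≡ 54; y = λ·(52 - 54) - 33 ≡ 4. → (54, 4)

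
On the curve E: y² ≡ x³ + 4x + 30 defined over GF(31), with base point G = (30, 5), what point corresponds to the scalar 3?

Repeated addition: build up to 3G.
2G: tangent at (30, 5): λ = (3·30² + 4)/(2·5) ≡ 7/10. 10⁻¹ ≡ 28 (mod 31), so λ ≡ 7·28 ≡ 10.
  x = λ² - 30 - 30 = 100 - 60 ≡ 9; y = λ·(30 - 9) - 5 ≡ 19. → (9, 19)
3G: (9, 19) + (30, 5). λ = (5 - 19)/(30 - 9) ≡ 17/21 mod 31. 21⁻¹ ≡ 3 (mod 31), so λ ≡ 20.
  x = λ² - 9 - 30 = 400 - 39 ≡ 20; y = λ·(9 - 20) - 19 ≡ 9. → (20, 9)

(20, 9)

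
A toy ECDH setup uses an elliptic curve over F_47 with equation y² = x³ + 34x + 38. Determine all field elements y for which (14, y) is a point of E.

x³ + 34x + 38 = 3258 ≡ 15 (mod 47).
15 is a non-residue mod 47; no y exists.

none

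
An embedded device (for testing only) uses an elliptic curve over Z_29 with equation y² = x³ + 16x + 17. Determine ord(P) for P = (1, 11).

2P: tangent at (1, 11): λ = (3·1² + 16)/(2·11) ≡ 19/22. 22⁻¹ ≡ 4 (mod 29) since 22·4 = 88 ≡ 1, so λ ≡ 19·4 ≡ 18.
  x = λ² - 1 - 1 = 324 - 2 ≡ 3; y = λ·(1 - 3) - 11 ≡ 11. → (3, 11)
3P: (3, 11) + (1, 11). λ = (11 - 11)/(1 - 3) ≡ 0/27 mod 29. 27⁻¹ ≡ 14 (mod 29) since 27·14 = 378 ≡ 1, so λ ≡ 0.
  x = λ² - 3 - 1 = 0 - 4 ≡ 25; y = λ·(3 - 25) - 11 ≡ 18. → (25, 18)
4P: (25, 18) + (1, 11). λ = (11 - 18)/(1 - 25) ≡ 22/5 mod 29. 5⁻¹ ≡ 6 (mod 29), so λ ≡ 16.
  x = λ² - 25 - 1 = 256 - 26 ≡ 27; y = λ·(25 - 27) - 18 ≡ 8. → (27, 8)
5P: (27, 8) + (1, 11). λ = (11 - 8)/(1 - 27) ≡ 3/3 mod 29. 3⁻¹ ≡ 10 (mod 29), so λ ≡ 1.
  x = λ² - 27 - 1 = 1 - 28 ≡ 2; y = λ·(27 - 2) - 8 ≡ 17. → (2, 17)
6P: (2, 17) + (1, 11). λ = (11 - 17)/(1 - 2) ≡ 23/28 mod 29. 28⁻¹ ≡ 28 (mod 29), so λ ≡ 6.
  x = λ² - 2 - 1 = 36 - 3 ≡ 4; y = λ·(2 - 4) - 17 ≡ 0. → (4, 0)
7P: (4, 0) + (1, 11). λ = (11 - 0)/(1 - 4) ≡ 11/26 mod 29. 26⁻¹ ≡ 19 (mod 29), so λ ≡ 6.
  x = λ² - 4 - 1 = 36 - 5 ≡ 2; y = λ·(4 - 2) - 0 ≡ 12. → (2, 12)
8P: (2, 12) + (1, 11). λ = (11 - 12)/(1 - 2) ≡ 28/28 mod 29. 28⁻¹ ≡ 28 (mod 29) since 28·28 = 784 ≡ 1, so λ ≡ 1.
  x = λ² - 2 - 1 = 1 - 3 ≡ 27; y = λ·(2 - 27) - 12 ≡ 21. → (27, 21)
9P: (27, 21) + (1, 11). λ = (11 - 21)/(1 - 27) ≡ 19/3 mod 29. 3⁻¹ ≡ 10 (mod 29), so λ ≡ 16.
  x = λ² - 27 - 1 = 256 - 28 ≡ 25; y = λ·(27 - 25) - 21 ≡ 11. → (25, 11)
10P: (25, 11) + (1, 11). λ = (11 - 11)/(1 - 25) ≡ 0/5 mod 29. 5⁻¹ ≡ 6 (mod 29), so λ ≡ 0.
  x = λ² - 25 - 1 = 0 - 26 ≡ 3; y = λ·(25 - 3) - 11 ≡ 18. → (3, 18)
11P: (3, 18) + (1, 11). λ = (11 - 18)/(1 - 3) ≡ 22/27 mod 29. 27⁻¹ ≡ 14 (mod 29), so λ ≡ 18.
  x = λ² - 3 - 1 = 324 - 4 ≡ 1; y = λ·(3 - 1) - 18 ≡ 18. → (1, 18)
12P: (1, 18) + (1, 11): same x and y₁ ≡ -y₂, so the sum is O.
12P = O, so the order is 12.

12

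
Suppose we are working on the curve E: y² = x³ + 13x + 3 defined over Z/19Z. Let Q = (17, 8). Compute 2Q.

tangent at (17, 8): λ = (3·17² + 13)/(2·8) ≡ 6/16. 16⁻¹ ≡ 6 (mod 19), so λ ≡ 6·6 ≡ 17.
  x = λ² - 17 - 17 = 289 - 34 ≡ 8; y = λ·(17 - 8) - 8 ≡ 12. → (8, 12)

(8, 12)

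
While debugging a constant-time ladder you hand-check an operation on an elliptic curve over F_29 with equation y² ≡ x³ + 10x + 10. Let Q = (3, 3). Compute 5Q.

(14, 20)

Repeated addition: build up to 5Q.
2Q: tangent at (3, 3): λ = (3·3² + 10)/(2·3) ≡ 8/6. 6⁻¹ ≡ 5 (mod 29) since 6·5 = 30 ≡ 1, so λ ≡ 8·5 ≡ 11.
  x = λ² - 3 - 3 = 121 - 6 ≡ 28; y = λ·(3 - 28) - 3 ≡ 12. → (28, 12)
3Q: (28, 12) + (3, 3). λ = (3 - 12)/(3 - 28) ≡ 20/4 mod 29. 4⁻¹ ≡ 22 (mod 29), so λ ≡ 5.
  x = λ² - 28 - 3 = 25 - 31 ≡ 23; y = λ·(28 - 23) - 12 ≡ 13. → (23, 13)
4Q: (23, 13) + (3, 3). λ = (3 - 13)/(3 - 23) ≡ 19/9 mod 29. 9⁻¹ ≡ 13 (mod 29) since 9·13 = 117 ≡ 1, so λ ≡ 15.
  x = λ² - 23 - 3 = 225 - 26 ≡ 25; y = λ·(23 - 25) - 13 ≡ 15. → (25, 15)
5Q: (25, 15) + (3, 3). λ = (3 - 15)/(3 - 25) ≡ 17/7 mod 29. 7⁻¹ ≡ 25 (mod 29), so λ ≡ 19.
  x = λ² - 25 - 3 = 361 - 28 ≡ 14; y = λ·(25 - 14) - 15 ≡ 20. → (14, 20)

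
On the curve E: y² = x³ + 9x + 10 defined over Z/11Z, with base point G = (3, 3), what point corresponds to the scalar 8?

O

Repeated addition: build up to 8G.
2G: tangent at (3, 3): λ = (3·3² + 9)/(2·3) ≡ 3/6. 6⁻¹ ≡ 2 (mod 11), so λ ≡ 3·2 ≡ 6.
  x = λ² - 3 - 3 = 36 - 6 ≡ 8; y = λ·(3 - 8) - 3 ≡ 0. → (8, 0)
3G: (8, 0) + (3, 3). λ = (3 - 0)/(3 - 8) ≡ 3/6 mod 11. 6⁻¹ ≡ 2 (mod 11), so λ ≡ 6.
  x = λ² - 8 - 3 = 36 - 11 ≡ 3; y = λ·(8 - 3) - 0 ≡ 8. → (3, 8)
4G: (3, 8) + (3, 3): same x and y₁ ≡ -y₂, so the sum is ∞.
5G: ∞ + (3, 3) = (3, 3) (identity).
6G: tangent at (3, 3): λ = (3·3² + 9)/(2·3) ≡ 3/6. 6⁻¹ ≡ 2 (mod 11) since 6·2 = 12 ≡ 1, so λ ≡ 3·2 ≡ 6.
  x = λ² - 3 - 3 = 36 - 6 ≡ 8; y = λ·(3 - 8) - 3 ≡ 0. → (8, 0)
7G: (8, 0) + (3, 3). λ = (3 - 0)/(3 - 8) ≡ 3/6 mod 11. 6⁻¹ ≡ 2 (mod 11) since 6·2 = 12 ≡ 1, so λ ≡ 6.
  x = λ² - 8 - 3 = 36 - 11 ≡ 3; y = λ·(8 - 3) - 0 ≡ 8. → (3, 8)
8G: (3, 8) + (3, 3): same x and y₁ ≡ -y₂, so the sum is ∞.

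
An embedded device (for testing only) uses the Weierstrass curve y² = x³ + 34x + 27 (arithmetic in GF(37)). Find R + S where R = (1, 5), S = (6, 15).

(34, 3)

(1, 5) + (6, 15). λ = (15 - 5)/(6 - 1) ≡ 10/5 mod 37. 5⁻¹ ≡ 15 (mod 37), so λ ≡ 2.
  x = λ² - 1 - 6 = 4 - 7 ≡ 34; y = λ·(1 - 34) - 5 ≡ 3. → (34, 3)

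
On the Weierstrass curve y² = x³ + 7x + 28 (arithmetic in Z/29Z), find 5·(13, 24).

Write P = (13, 24).
Double-and-add on 5 = (101)₂. Start with P = (13, 24) for the leading 1-bit.
double: tangent at (13, 24): λ = (3·13² + 7)/(2·24) ≡ 21/19. 19⁻¹ ≡ 26 (mod 29) since 19·26 = 494 ≡ 1, so λ ≡ 21·26 ≡ 24.
  x = λ² - 13 - 13 = 576 - 26 ≡ 28; y = λ·(13 - 28) - 24 ≡ 22. → (28, 22)
double: tangent at (28, 22): λ = (3·28² + 7)/(2·22) ≡ 10/15. 15⁻¹ ≡ 2 (mod 29), so λ ≡ 10·2 ≡ 20.
  x = λ² - 28 - 28 = 400 - 56 ≡ 25; y = λ·(28 - 25) - 22 ≡ 9. → (25, 9)
add P: (25, 9) + (13, 24). λ = (24 - 9)/(13 - 25) ≡ 15/17 mod 29. 17⁻¹ ≡ 12 (mod 29) since 17·12 = 204 ≡ 1, so λ ≡ 6.
  x = λ² - 25 - 13 = 36 - 38 ≡ 27; y = λ·(25 - 27) - 9 ≡ 8. → (27, 8)

(27, 8)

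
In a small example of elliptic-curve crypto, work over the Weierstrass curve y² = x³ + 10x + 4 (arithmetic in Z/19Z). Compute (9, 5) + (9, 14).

O

The two points share x = 9 and their y-coordinates satisfy 5 + 14 ≡ 0 (mod 19), so they are inverses. Their sum is O.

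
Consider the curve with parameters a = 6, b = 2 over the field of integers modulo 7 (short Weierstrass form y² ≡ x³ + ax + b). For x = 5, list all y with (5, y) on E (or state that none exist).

x³ + 6x + 2 = 157 ≡ 3 (mod 7).
3 is a non-residue mod 7; no y exists.

none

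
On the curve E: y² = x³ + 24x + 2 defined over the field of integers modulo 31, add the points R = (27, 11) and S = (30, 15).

(24, 24)

(27, 11) + (30, 15). λ = (15 - 11)/(30 - 27) ≡ 4/3 mod 31. 3⁻¹ ≡ 21 (mod 31) since 3·21 = 63 ≡ 1, so λ ≡ 22.
  x = λ² - 27 - 30 = 484 - 57 ≡ 24; y = λ·(27 - 24) - 11 ≡ 24. → (24, 24)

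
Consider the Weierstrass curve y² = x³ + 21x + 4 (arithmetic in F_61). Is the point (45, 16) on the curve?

y² = 16² ≡ 12; x³ + 21x + 4 = 92074 ≡ 25 (mod 61). 12 ≠ 25.

no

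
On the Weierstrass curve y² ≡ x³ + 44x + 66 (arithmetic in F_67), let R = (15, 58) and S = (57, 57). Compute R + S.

(15, 58) + (57, 57). λ = (57 - 58)/(57 - 15) ≡ 66/42 mod 67. 42⁻¹ ≡ 8 (mod 67) since 42·8 = 336 ≡ 1, so λ ≡ 59.
  x = λ² - 15 - 57 = 3481 - 72 ≡ 59; y = λ·(15 - 59) - 58 ≡ 26. → (59, 26)

(59, 26)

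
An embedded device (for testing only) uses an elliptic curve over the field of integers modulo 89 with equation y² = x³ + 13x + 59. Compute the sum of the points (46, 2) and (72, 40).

(10, 78)

(46, 2) + (72, 40). λ = (40 - 2)/(72 - 46) ≡ 38/26 mod 89. 26⁻¹ ≡ 24 (mod 89), so λ ≡ 22.
  x = λ² - 46 - 72 = 484 - 118 ≡ 10; y = λ·(46 - 10) - 2 ≡ 78. → (10, 78)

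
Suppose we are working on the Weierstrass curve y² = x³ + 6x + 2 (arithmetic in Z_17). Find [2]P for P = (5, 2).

(8, 1)

tangent at (5, 2): λ = (3·5² + 6)/(2·2) ≡ 13/4. 4⁻¹ ≡ 13 (mod 17), so λ ≡ 13·13 ≡ 16.
  x = λ² - 5 - 5 = 256 - 10 ≡ 8; y = λ·(5 - 8) - 2 ≡ 1. → (8, 1)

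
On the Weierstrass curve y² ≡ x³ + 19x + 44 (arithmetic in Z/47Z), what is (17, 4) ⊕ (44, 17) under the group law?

(42, 24)

(17, 4) + (44, 17). λ = (17 - 4)/(44 - 17) ≡ 13/27 mod 47. 27⁻¹ ≡ 7 (mod 47) since 27·7 = 189 ≡ 1, so λ ≡ 44.
  x = λ² - 17 - 44 = 1936 - 61 ≡ 42; y = λ·(17 - 42) - 4 ≡ 24. → (42, 24)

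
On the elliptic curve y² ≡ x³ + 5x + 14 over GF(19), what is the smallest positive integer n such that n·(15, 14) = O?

2P: tangent at (15, 14): λ = (3·15² + 5)/(2·14) ≡ 15/9. 9⁻¹ ≡ 17 (mod 19), so λ ≡ 15·17 ≡ 8.
  x = λ² - 15 - 15 = 64 - 30 ≡ 15; y = λ·(15 - 15) - 14 ≡ 5. → (15, 5)
3P: (15, 5) + (15, 14): same x and y₁ ≡ -y₂, so the sum is O.
3P = O, so the order is 3.

3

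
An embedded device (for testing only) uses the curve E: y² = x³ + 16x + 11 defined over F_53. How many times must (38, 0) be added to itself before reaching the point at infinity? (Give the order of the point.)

2P: (38, 0) + (38, 0): same x and y₁ ≡ -y₂, so the sum is the point at infinity.
2P = the point at infinity, so the order is 2.

2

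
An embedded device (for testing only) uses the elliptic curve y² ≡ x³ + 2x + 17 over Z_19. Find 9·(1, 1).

(0, 13)

Write G = (1, 1).
Repeated addition: build up to 9G.
2G: tangent at (1, 1): λ = (3·1² + 2)/(2·1) ≡ 5/2. 2⁻¹ ≡ 10 (mod 19), so λ ≡ 5·10 ≡ 12.
  x = λ² - 1 - 1 = 144 - 2 ≡ 9; y = λ·(1 - 9) - 1 ≡ 17. → (9, 17)
3G: (9, 17) + (1, 1). λ = (1 - 17)/(1 - 9) ≡ 3/11 mod 19. 11⁻¹ ≡ 7 (mod 19) since 11·7 = 77 ≡ 1, so λ ≡ 2.
  x = λ² - 9 - 1 = 4 - 10 ≡ 13; y = λ·(9 - 13) - 17 ≡ 13. → (13, 13)
4G: (13, 13) + (1, 1). λ = (1 - 13)/(1 - 13) ≡ 7/7 mod 19. 7⁻¹ ≡ 11 (mod 19) since 7·11 = 77 ≡ 1, so λ ≡ 1.
  x = λ² - 13 - 1 = 1 - 14 ≡ 6; y = λ·(13 - 6) - 13 ≡ 13. → (6, 13)
5G: (6, 13) + (1, 1). λ = (1 - 13)/(1 - 6) ≡ 7/14 mod 19. 14⁻¹ ≡ 15 (mod 19), so λ ≡ 10.
  x = λ² - 6 - 1 = 100 - 7 ≡ 17; y = λ·(6 - 17) - 13 ≡ 10. → (17, 10)
6G: (17, 10) + (1, 1). λ = (1 - 10)/(1 - 17) ≡ 10/3 mod 19. 3⁻¹ ≡ 13 (mod 19), so λ ≡ 16.
  x = λ² - 17 - 1 = 256 - 18 ≡ 10; y = λ·(17 - 10) - 10 ≡ 7. → (10, 7)
7G: (10, 7) + (1, 1). λ = (1 - 7)/(1 - 10) ≡ 13/10 mod 19. 10⁻¹ ≡ 2 (mod 19), so λ ≡ 7.
  x = λ² - 10 - 1 = 49 - 11 ≡ 0; y = λ·(10 - 0) - 7 ≡ 6. → (0, 6)
8G: (0, 6) + (1, 1). λ = (1 - 6)/(1 - 0) ≡ 14/1 mod 19. 1⁻¹ ≡ 1 (mod 19) since 1·1 = 1 ≡ 1, so λ ≡ 14.
  x = λ² - 0 - 1 = 196 - 1 ≡ 5; y = λ·(0 - 5) - 6 ≡ 0. → (5, 0)
9G: (5, 0) + (1, 1). λ = (1 - 0)/(1 - 5) ≡ 1/15 mod 19. 15⁻¹ ≡ 14 (mod 19), so λ ≡ 14.
  x = λ² - 5 - 1 = 196 - 6 ≡ 0; y = λ·(5 - 0) - 0 ≡ 13. → (0, 13)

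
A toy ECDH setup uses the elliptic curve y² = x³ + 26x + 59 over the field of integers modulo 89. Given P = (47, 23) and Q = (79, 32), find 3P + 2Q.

(78, 20)

First 3P:
Repeated addition: build up to 3P.
2P: tangent at (47, 23): λ = (3·47² + 26)/(2·23) ≡ 67/46. 46⁻¹ ≡ 60 (mod 89) since 46·60 = 2760 ≡ 1, so λ ≡ 67·60 ≡ 15.
  x = λ² - 47 - 47 = 225 - 94 ≡ 42; y = λ·(47 - 42) - 23 ≡ 52. → (42, 52)
3P: (42, 52) + (47, 23). λ = (23 - 52)/(47 - 42) ≡ 60/5 mod 89. 5⁻¹ ≡ 18 (mod 89) since 5·18 = 90 ≡ 1, so λ ≡ 12.
  x = λ² - 42 - 47 = 144 - 89 ≡ 55; y = λ·(42 - 55) - 52 ≡ 59. → (55, 59)
3P = (55, 59).
Next 2Q:
Repeated addition: build up to 2Q.
2Q: tangent at (79, 32): λ = (3·79² + 26)/(2·32) ≡ 59/64. 64⁻¹ ≡ 32 (mod 89) since 64·32 = 2048 ≡ 1, so λ ≡ 59·32 ≡ 19.
  x = λ² - 79 - 79 = 361 - 158 ≡ 25; y = λ·(79 - 25) - 32 ≡ 15. → (25, 15)
2Q = (25, 15).
Finally 3P + 2Q:
(55, 59) + (25, 15). λ = (15 - 59)/(25 - 55) ≡ 45/59 mod 89. 59⁻¹ ≡ 86 (mod 89) since 59·86 = 5074 ≡ 1, so λ ≡ 43.
  x = λ² - 55 - 25 = 1849 - 80 ≡ 78; y = λ·(55 - 78) - 59 ≡ 20. → (78, 20)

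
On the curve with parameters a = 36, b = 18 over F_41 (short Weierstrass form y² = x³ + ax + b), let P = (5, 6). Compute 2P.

(32, 21)

tangent at (5, 6): λ = (3·5² + 36)/(2·6) ≡ 29/12. 12⁻¹ ≡ 24 (mod 41), so λ ≡ 29·24 ≡ 40.
  x = λ² - 5 - 5 = 1600 - 10 ≡ 32; y = λ·(5 - 32) - 6 ≡ 21. → (32, 21)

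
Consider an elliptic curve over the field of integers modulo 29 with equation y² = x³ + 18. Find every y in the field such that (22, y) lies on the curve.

x³ + 0x + 18 = 10666 ≡ 23 (mod 29).
Square roots of 23 mod 29: 9 and 20 (since 9² = 81 ≡ 23).

9, 20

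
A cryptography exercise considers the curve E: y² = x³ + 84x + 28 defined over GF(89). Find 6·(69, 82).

Write Q = (69, 82).
Double-and-add on 6 = (110)₂. Start with Q = (69, 82) for the leading 1-bit.
double: tangent at (69, 82): λ = (3·69² + 84)/(2·82) ≡ 38/75. 75⁻¹ ≡ 19 (mod 89), so λ ≡ 38·19 ≡ 10.
  x = λ² - 69 - 69 = 100 - 138 ≡ 51; y = λ·(69 - 51) - 82 ≡ 9. → (51, 9)
add Q: (51, 9) + (69, 82). λ = (82 - 9)/(69 - 51) ≡ 73/18 mod 89. 18⁻¹ ≡ 5 (mod 89), so λ ≡ 9.
  x = λ² - 51 - 69 = 81 - 120 ≡ 50; y = λ·(51 - 50) - 9 ≡ 0. → (50, 0)
double: (50, 0) + (50, 0): same x and y₁ ≡ -y₂, so the sum is O.

O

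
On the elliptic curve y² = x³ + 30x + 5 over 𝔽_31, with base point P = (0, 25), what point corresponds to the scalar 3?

(24, 14)

Repeated addition: build up to 3P.
2P: tangent at (0, 25): λ = (3·0² + 30)/(2·25) ≡ 30/19. 19⁻¹ ≡ 18 (mod 31), so λ ≡ 30·18 ≡ 13.
  x = λ² - 0 - 0 = 169 - 0 ≡ 14; y = λ·(0 - 14) - 25 ≡ 10. → (14, 10)
3P: (14, 10) + (0, 25). λ = (25 - 10)/(0 - 14) ≡ 15/17 mod 31. 17⁻¹ ≡ 11 (mod 31), so λ ≡ 10.
  x = λ² - 14 - 0 = 100 - 14 ≡ 24; y = λ·(14 - 24) - 10 ≡ 14. → (24, 14)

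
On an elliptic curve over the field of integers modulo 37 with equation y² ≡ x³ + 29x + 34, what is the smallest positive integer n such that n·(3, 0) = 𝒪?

2P: (3, 0) + (3, 0): same x and y₁ ≡ -y₂, so the sum is 𝒪.
2P = 𝒪, so the order is 2.

2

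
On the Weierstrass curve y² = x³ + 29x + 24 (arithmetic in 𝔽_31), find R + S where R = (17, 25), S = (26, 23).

(17, 25) + (26, 23). λ = (23 - 25)/(26 - 17) ≡ 29/9 mod 31. 9⁻¹ ≡ 7 (mod 31) since 9·7 = 63 ≡ 1, so λ ≡ 17.
  x = λ² - 17 - 26 = 289 - 43 ≡ 29; y = λ·(17 - 29) - 25 ≡ 19. → (29, 19)

(29, 19)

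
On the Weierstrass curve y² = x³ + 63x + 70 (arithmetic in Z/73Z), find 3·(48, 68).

Write Q = (48, 68).
Repeated addition: build up to 3Q.
2Q: tangent at (48, 68): λ = (3·48² + 63)/(2·68) ≡ 40/63. 63⁻¹ ≡ 51 (mod 73), so λ ≡ 40·51 ≡ 69.
  x = λ² - 48 - 48 = 4761 - 96 ≡ 66; y = λ·(48 - 66) - 68 ≡ 4. → (66, 4)
3Q: (66, 4) + (48, 68). λ = (68 - 4)/(48 - 66) ≡ 64/55 mod 73. 55⁻¹ ≡ 4 (mod 73) since 55·4 = 220 ≡ 1, so λ ≡ 37.
  x = λ² - 66 - 48 = 1369 - 114 ≡ 14; y = λ·(66 - 14) - 4 ≡ 22. → (14, 22)

(14, 22)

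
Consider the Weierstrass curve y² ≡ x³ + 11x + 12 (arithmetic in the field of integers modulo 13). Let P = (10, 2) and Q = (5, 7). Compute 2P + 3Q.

(5, 7)

First 2P:
Repeated addition: build up to 2P.
2P: tangent at (10, 2): λ = (3·10² + 11)/(2·2) ≡ 12/4. 4⁻¹ ≡ 10 (mod 13), so λ ≡ 12·10 ≡ 3.
  x = λ² - 10 - 10 = 9 - 20 ≡ 2; y = λ·(10 - 2) - 2 ≡ 9. → (2, 9)
2P = (2, 9).
Next 3Q:
Repeated addition: build up to 3Q.
2Q: tangent at (5, 7): λ = (3·5² + 11)/(2·7) ≡ 8/1. 1⁻¹ ≡ 1 (mod 13), so λ ≡ 8·1 ≡ 8.
  x = λ² - 5 - 5 = 64 - 10 ≡ 2; y = λ·(5 - 2) - 7 ≡ 4. → (2, 4)
3Q: (2, 4) + (5, 7). λ = (7 - 4)/(5 - 2) ≡ 3/3 mod 13. 3⁻¹ ≡ 9 (mod 13), so λ ≡ 1.
  x = λ² - 2 - 5 = 1 - 7 ≡ 7; y = λ·(2 - 7) - 4 ≡ 4. → (7, 4)
3Q = (7, 4).
Finally 2P + 3Q:
(2, 9) + (7, 4). λ = (4 - 9)/(7 - 2) ≡ 8/5 mod 13. 5⁻¹ ≡ 8 (mod 13), so λ ≡ 12.
  x = λ² - 2 - 7 = 144 - 9 ≡ 5; y = λ·(2 - 5) - 9 ≡ 7. → (5, 7)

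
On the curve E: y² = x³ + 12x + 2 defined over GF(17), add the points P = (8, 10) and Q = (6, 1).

(8, 10) + (6, 1). λ = (1 - 10)/(6 - 8) ≡ 8/15 mod 17. 15⁻¹ ≡ 8 (mod 17), so λ ≡ 13.
  x = λ² - 8 - 6 = 169 - 14 ≡ 2; y = λ·(8 - 2) - 10 ≡ 0. → (2, 0)

(2, 0)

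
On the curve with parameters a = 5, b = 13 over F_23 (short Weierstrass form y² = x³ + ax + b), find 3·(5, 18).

(3, 20)

Write Q = (5, 18).
Repeated addition: build up to 3Q.
2Q: tangent at (5, 18): λ = (3·5² + 5)/(2·18) ≡ 11/13. 13⁻¹ ≡ 16 (mod 23), so λ ≡ 11·16 ≡ 15.
  x = λ² - 5 - 5 = 225 - 10 ≡ 8; y = λ·(5 - 8) - 18 ≡ 6. → (8, 6)
3Q: (8, 6) + (5, 18). λ = (18 - 6)/(5 - 8) ≡ 12/20 mod 23. 20⁻¹ ≡ 15 (mod 23), so λ ≡ 19.
  x = λ² - 8 - 5 = 361 - 13 ≡ 3; y = λ·(8 - 3) - 6 ≡ 20. → (3, 20)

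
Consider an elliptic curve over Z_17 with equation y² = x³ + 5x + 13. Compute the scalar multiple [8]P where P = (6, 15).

O

Double-and-add on 8 = (1000)₂. Start with P = (6, 15) for the leading 1-bit.
double: tangent at (6, 15): λ = (3·6² + 5)/(2·15) ≡ 11/13. 13⁻¹ ≡ 4 (mod 17) since 13·4 = 52 ≡ 1, so λ ≡ 11·4 ≡ 10.
  x = λ² - 6 - 6 = 100 - 12 ≡ 3; y = λ·(6 - 3) - 15 ≡ 15. → (3, 15)
double: tangent at (3, 15): λ = (3·3² + 5)/(2·15) ≡ 15/13. 13⁻¹ ≡ 4 (mod 17), so λ ≡ 15·4 ≡ 9.
  x = λ² - 3 - 3 = 81 - 6 ≡ 7; y = λ·(3 - 7) - 15 ≡ 0. → (7, 0)
double: (7, 0) + (7, 0): same x and y₁ ≡ -y₂, so the sum is O.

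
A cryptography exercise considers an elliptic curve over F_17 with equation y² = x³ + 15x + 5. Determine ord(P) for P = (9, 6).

2P: tangent at (9, 6): λ = (3·9² + 15)/(2·6) ≡ 3/12. 12⁻¹ ≡ 10 (mod 17), so λ ≡ 3·10 ≡ 13.
  x = λ² - 9 - 9 = 169 - 18 ≡ 15; y = λ·(9 - 15) - 6 ≡ 1. → (15, 1)
3P: (15, 1) + (9, 6). λ = (6 - 1)/(9 - 15) ≡ 5/11 mod 17. 11⁻¹ ≡ 14 (mod 17), so λ ≡ 2.
  x = λ² - 15 - 9 = 4 - 24 ≡ 14; y = λ·(15 - 14) - 1 ≡ 1. → (14, 1)
4P: (14, 1) + (9, 6). λ = (6 - 1)/(9 - 14) ≡ 5/12 mod 17. 12⁻¹ ≡ 10 (mod 17), so λ ≡ 16.
  x = λ² - 14 - 9 = 256 - 23 ≡ 12; y = λ·(14 - 12) - 1 ≡ 14. → (12, 14)
5P: (12, 14) + (9, 6). λ = (6 - 14)/(9 - 12) ≡ 9/14 mod 17. 14⁻¹ ≡ 11 (mod 17), so λ ≡ 14.
  x = λ² - 12 - 9 = 196 - 21 ≡ 5; y = λ·(12 - 5) - 14 ≡ 16. → (5, 16)
6P: (5, 16) + (9, 6). λ = (6 - 16)/(9 - 5) ≡ 7/4 mod 17. 4⁻¹ ≡ 13 (mod 17), so λ ≡ 6.
  x = λ² - 5 - 9 = 36 - 14 ≡ 5; y = λ·(5 - 5) - 16 ≡ 1. → (5, 1)
7P: (5, 1) + (9, 6). λ = (6 - 1)/(9 - 5) ≡ 5/4 mod 17. 4⁻¹ ≡ 13 (mod 17), so λ ≡ 14.
  x = λ² - 5 - 9 = 196 - 14 ≡ 12; y = λ·(5 - 12) - 1 ≡ 3. → (12, 3)
8P: (12, 3) + (9, 6). λ = (6 - 3)/(9 - 12) ≡ 3/14 mod 17. 14⁻¹ ≡ 11 (mod 17) since 14·11 = 154 ≡ 1, so λ ≡ 16.
  x = λ² - 12 - 9 = 256 - 21 ≡ 14; y = λ·(12 - 14) - 3 ≡ 16. → (14, 16)
9P: (14, 16) + (9, 6). λ = (6 - 16)/(9 - 14) ≡ 7/12 mod 17. 12⁻¹ ≡ 10 (mod 17), so λ ≡ 2.
  x = λ² - 14 - 9 = 4 - 23 ≡ 15; y = λ·(14 - 15) - 16 ≡ 16. → (15, 16)
10P: (15, 16) + (9, 6). λ = (6 - 16)/(9 - 15) ≡ 7/11 mod 17. 11⁻¹ ≡ 14 (mod 17), so λ ≡ 13.
  x = λ² - 15 - 9 = 169 - 24 ≡ 9; y = λ·(15 - 9) - 16 ≡ 11. → (9, 11)
11P: (9, 11) + (9, 6): same x and y₁ ≡ -y₂, so the sum is O.
11P = O, so the order is 11.

11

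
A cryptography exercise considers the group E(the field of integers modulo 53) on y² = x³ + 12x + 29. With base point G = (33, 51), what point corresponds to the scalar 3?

Repeated addition: build up to 3G.
2G: tangent at (33, 51): λ = (3·33² + 12)/(2·51) ≡ 46/49. 49⁻¹ ≡ 13 (mod 53), so λ ≡ 46·13 ≡ 15.
  x = λ² - 33 - 33 = 225 - 66 ≡ 0; y = λ·(33 - 0) - 51 ≡ 20. → (0, 20)
3G: (0, 20) + (33, 51). λ = (51 - 20)/(33 - 0) ≡ 31/33 mod 53. 33⁻¹ ≡ 45 (mod 53), so λ ≡ 17.
  x = λ² - 0 - 33 = 289 - 33 ≡ 44; y = λ·(0 - 44) - 20 ≡ 27. → (44, 27)

(44, 27)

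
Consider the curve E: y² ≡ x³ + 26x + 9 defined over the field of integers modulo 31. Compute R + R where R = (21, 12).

tangent at (21, 12): λ = (3·21² + 26)/(2·12) ≡ 16/24. 24⁻¹ ≡ 22 (mod 31), so λ ≡ 16·22 ≡ 11.
  x = λ² - 21 - 21 = 121 - 42 ≡ 17; y = λ·(21 - 17) - 12 ≡ 1. → (17, 1)

(17, 1)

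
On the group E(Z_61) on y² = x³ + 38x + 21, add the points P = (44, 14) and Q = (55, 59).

(44, 14) + (55, 59). λ = (59 - 14)/(55 - 44) ≡ 45/11 mod 61. 11⁻¹ ≡ 50 (mod 61), so λ ≡ 54.
  x = λ² - 44 - 55 = 2916 - 99 ≡ 11; y = λ·(44 - 11) - 14 ≡ 60. → (11, 60)

(11, 60)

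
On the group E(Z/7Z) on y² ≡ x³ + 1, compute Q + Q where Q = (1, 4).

tangent at (1, 4): λ = (3·1² + 0)/(2·4) ≡ 3/1. 1⁻¹ ≡ 1 (mod 7), so λ ≡ 3·1 ≡ 3.
  x = λ² - 1 - 1 = 9 - 2 ≡ 0; y = λ·(1 - 0) - 4 ≡ 6. → (0, 6)

(0, 6)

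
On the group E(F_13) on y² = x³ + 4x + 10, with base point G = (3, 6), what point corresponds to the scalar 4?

(2, 0)

Repeated addition: build up to 4G.
2G: tangent at (3, 6): λ = (3·3² + 4)/(2·6) ≡ 5/12. 12⁻¹ ≡ 12 (mod 13), so λ ≡ 5·12 ≡ 8.
  x = λ² - 3 - 3 = 64 - 6 ≡ 6; y = λ·(3 - 6) - 6 ≡ 9. → (6, 9)
3G: (6, 9) + (3, 6). λ = (6 - 9)/(3 - 6) ≡ 10/10 mod 13. 10⁻¹ ≡ 4 (mod 13) since 10·4 = 40 ≡ 1, so λ ≡ 1.
  x = λ² - 6 - 3 = 1 - 9 ≡ 5; y = λ·(6 - 5) - 9 ≡ 5. → (5, 5)
4G: (5, 5) + (3, 6). λ = (6 - 5)/(3 - 5) ≡ 1/11 mod 13. 11⁻¹ ≡ 6 (mod 13), so λ ≡ 6.
  x = λ² - 5 - 3 = 36 - 8 ≡ 2; y = λ·(5 - 2) - 5 ≡ 0. → (2, 0)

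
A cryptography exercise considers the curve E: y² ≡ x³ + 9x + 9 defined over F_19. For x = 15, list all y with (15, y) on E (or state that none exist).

2, 17

x³ + 9x + 9 = 3519 ≡ 4 (mod 19).
Square roots of 4 mod 19: 2 and 17 (since 2² = 4 ≡ 4).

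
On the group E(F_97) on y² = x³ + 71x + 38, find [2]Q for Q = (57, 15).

tangent at (57, 15): λ = (3·57² + 71)/(2·15) ≡ 21/30. 30⁻¹ ≡ 55 (mod 97), so λ ≡ 21·55 ≡ 88.
  x = λ² - 57 - 57 = 7744 - 114 ≡ 64; y = λ·(57 - 64) - 15 ≡ 48. → (64, 48)

(64, 48)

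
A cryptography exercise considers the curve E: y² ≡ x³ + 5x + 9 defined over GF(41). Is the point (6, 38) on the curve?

yes

y² = 38² ≡ 9; x³ + 5x + 9 = 255 ≡ 9 (mod 41). 9 = 9.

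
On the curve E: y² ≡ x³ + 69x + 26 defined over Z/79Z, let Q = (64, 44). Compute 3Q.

(51, 0)

Repeated addition: build up to 3Q.
2Q: tangent at (64, 44): λ = (3·64² + 69)/(2·44) ≡ 33/9. 9⁻¹ ≡ 44 (mod 79), so λ ≡ 33·44 ≡ 30.
  x = λ² - 64 - 64 = 900 - 128 ≡ 61; y = λ·(64 - 61) - 44 ≡ 46. → (61, 46)
3Q: (61, 46) + (64, 44). λ = (44 - 46)/(64 - 61) ≡ 77/3 mod 79. 3⁻¹ ≡ 53 (mod 79), so λ ≡ 52.
  x = λ² - 61 - 64 = 2704 - 125 ≡ 51; y = λ·(61 - 51) - 46 ≡ 0. → (51, 0)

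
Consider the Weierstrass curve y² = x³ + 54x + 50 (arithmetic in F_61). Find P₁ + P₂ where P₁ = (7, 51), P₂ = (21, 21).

(7, 51) + (21, 21). λ = (21 - 51)/(21 - 7) ≡ 31/14 mod 61. 14⁻¹ ≡ 48 (mod 61), so λ ≡ 24.
  x = λ² - 7 - 21 = 576 - 28 ≡ 60; y = λ·(7 - 60) - 51 ≡ 19. → (60, 19)

(60, 19)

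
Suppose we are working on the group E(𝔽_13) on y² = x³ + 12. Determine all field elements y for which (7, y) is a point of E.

x³ + 0x + 12 = 355 ≡ 4 (mod 13).
Square roots of 4 mod 13: 2 and 11 (since 2² = 4 ≡ 4).

2, 11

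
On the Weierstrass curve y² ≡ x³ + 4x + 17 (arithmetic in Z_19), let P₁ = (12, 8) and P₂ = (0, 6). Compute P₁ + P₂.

(12, 8) + (0, 6). λ = (6 - 8)/(0 - 12) ≡ 17/7 mod 19. 7⁻¹ ≡ 11 (mod 19), so λ ≡ 16.
  x = λ² - 12 - 0 = 256 - 12 ≡ 16; y = λ·(12 - 16) - 8 ≡ 4. → (16, 4)

(16, 4)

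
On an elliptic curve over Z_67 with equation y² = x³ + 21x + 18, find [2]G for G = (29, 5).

tangent at (29, 5): λ = (3·29² + 21)/(2·5) ≡ 65/10. 10⁻¹ ≡ 47 (mod 67) since 10·47 = 470 ≡ 1, so λ ≡ 65·47 ≡ 40.
  x = λ² - 29 - 29 = 1600 - 58 ≡ 1; y = λ·(29 - 1) - 5 ≡ 43. → (1, 43)

(1, 43)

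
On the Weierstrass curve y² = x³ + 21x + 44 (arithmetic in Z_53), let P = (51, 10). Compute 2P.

(5, 50)

tangent at (51, 10): λ = (3·51² + 21)/(2·10) ≡ 33/20. 20⁻¹ ≡ 8 (mod 53), so λ ≡ 33·8 ≡ 52.
  x = λ² - 51 - 51 = 2704 - 102 ≡ 5; y = λ·(51 - 5) - 10 ≡ 50. → (5, 50)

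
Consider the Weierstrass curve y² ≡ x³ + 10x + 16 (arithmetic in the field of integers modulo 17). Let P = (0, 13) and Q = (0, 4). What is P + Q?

O

The two points share x = 0 and their y-coordinates satisfy 13 + 4 ≡ 0 (mod 17), so they are inverses. Their sum is O.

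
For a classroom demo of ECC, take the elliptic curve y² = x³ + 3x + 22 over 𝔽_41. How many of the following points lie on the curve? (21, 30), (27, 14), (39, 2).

1

(21, 30): 30² ≡ 39, rhs ≡ 39 → on.
(27, 14): 14² ≡ 32, rhs ≡ 24 → off.
(39, 2): 2² ≡ 4, rhs ≡ 8 → off.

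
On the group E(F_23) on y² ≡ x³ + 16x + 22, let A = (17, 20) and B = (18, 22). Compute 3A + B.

First 3A:
Repeated addition: build up to 3A.
2A: tangent at (17, 20): λ = (3·17² + 16)/(2·20) ≡ 9/17. 17⁻¹ ≡ 19 (mod 23) since 17·19 = 323 ≡ 1, so λ ≡ 9·19 ≡ 10.
  x = λ² - 17 - 17 = 100 - 34 ≡ 20; y = λ·(17 - 20) - 20 ≡ 19. → (20, 19)
3A: (20, 19) + (17, 20). λ = (20 - 19)/(17 - 20) ≡ 1/20 mod 23. 20⁻¹ ≡ 15 (mod 23), so λ ≡ 15.
  x = λ² - 20 - 17 = 225 - 37 ≡ 4; y = λ·(20 - 4) - 19 ≡ 14. → (4, 14)
3A = (4, 14).
Finally 3A + B:
(4, 14) + (18, 22). λ = (22 - 14)/(18 - 4) ≡ 8/14 mod 23. 14⁻¹ ≡ 5 (mod 23), so λ ≡ 17.
  x = λ² - 4 - 18 = 289 - 22 ≡ 14; y = λ·(4 - 14) - 14 ≡ 0. → (14, 0)

(14, 0)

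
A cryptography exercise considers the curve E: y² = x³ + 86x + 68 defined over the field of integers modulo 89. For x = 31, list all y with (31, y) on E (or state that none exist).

29, 60

x³ + 86x + 68 = 32525 ≡ 40 (mod 89).
Square roots of 40 mod 89: 29 and 60 (since 29² = 841 ≡ 40).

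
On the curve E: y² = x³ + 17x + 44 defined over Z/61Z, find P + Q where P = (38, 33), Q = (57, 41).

(38, 33) + (57, 41). λ = (41 - 33)/(57 - 38) ≡ 8/19 mod 61. 19⁻¹ ≡ 45 (mod 61) since 19·45 = 855 ≡ 1, so λ ≡ 55.
  x = λ² - 38 - 57 = 3025 - 95 ≡ 2; y = λ·(38 - 2) - 33 ≡ 56. → (2, 56)

(2, 56)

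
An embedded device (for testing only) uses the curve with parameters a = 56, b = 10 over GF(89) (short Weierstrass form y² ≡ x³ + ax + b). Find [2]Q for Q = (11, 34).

(76, 72)

tangent at (11, 34): λ = (3·11² + 56)/(2·34) ≡ 63/68. 68⁻¹ ≡ 72 (mod 89) since 68·72 = 4896 ≡ 1, so λ ≡ 63·72 ≡ 86.
  x = λ² - 11 - 11 = 7396 - 22 ≡ 76; y = λ·(11 - 76) - 34 ≡ 72. → (76, 72)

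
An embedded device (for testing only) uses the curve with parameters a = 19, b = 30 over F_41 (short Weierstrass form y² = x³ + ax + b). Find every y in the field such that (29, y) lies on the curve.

1, 40

x³ + 19x + 30 = 24970 ≡ 1 (mod 41).
Square roots of 1 mod 41: 1 and 40 (since 1² = 1 ≡ 1).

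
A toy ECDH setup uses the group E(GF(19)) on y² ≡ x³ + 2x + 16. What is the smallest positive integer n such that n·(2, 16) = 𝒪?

5

2P: tangent at (2, 16): λ = (3·2² + 2)/(2·16) ≡ 14/13. 13⁻¹ ≡ 3 (mod 19) since 13·3 = 39 ≡ 1, so λ ≡ 14·3 ≡ 4.
  x = λ² - 2 - 2 = 16 - 4 ≡ 12; y = λ·(2 - 12) - 16 ≡ 1. → (12, 1)
3P: (12, 1) + (2, 16). λ = (16 - 1)/(2 - 12) ≡ 15/9 mod 19. 9⁻¹ ≡ 17 (mod 19), so λ ≡ 8.
  x = λ² - 12 - 2 = 64 - 14 ≡ 12; y = λ·(12 - 12) - 1 ≡ 18. → (12, 18)
4P: (12, 18) + (2, 16). λ = (16 - 18)/(2 - 12) ≡ 17/9 mod 19. 9⁻¹ ≡ 17 (mod 19) since 9·17 = 153 ≡ 1, so λ ≡ 4.
  x = λ² - 12 - 2 = 16 - 14 ≡ 2; y = λ·(12 - 2) - 18 ≡ 3. → (2, 3)
5P: (2, 3) + (2, 16): same x and y₁ ≡ -y₂, so the sum is 𝒪.
5P = 𝒪, so the order is 5.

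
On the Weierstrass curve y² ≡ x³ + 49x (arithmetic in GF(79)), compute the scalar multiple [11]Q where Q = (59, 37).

(6, 73)

Repeated addition: build up to 11Q.
2Q: tangent at (59, 37): λ = (3·59² + 49)/(2·37) ≡ 64/74. 74⁻¹ ≡ 63 (mod 79) since 74·63 = 4662 ≡ 1, so λ ≡ 64·63 ≡ 3.
  x = λ² - 59 - 59 = 9 - 118 ≡ 49; y = λ·(59 - 49) - 37 ≡ 72. → (49, 72)
3Q: (49, 72) + (59, 37). λ = (37 - 72)/(59 - 49) ≡ 44/10 mod 79. 10⁻¹ ≡ 8 (mod 79), so λ ≡ 36.
  x = λ² - 49 - 59 = 1296 - 108 ≡ 3; y = λ·(49 - 3) - 72 ≡ 4. → (3, 4)
4Q: (3, 4) + (59, 37). λ = (37 - 4)/(59 - 3) ≡ 33/56 mod 79. 56⁻¹ ≡ 24 (mod 79), so λ ≡ 2.
  x = λ² - 3 - 59 = 4 - 62 ≡ 21; y = λ·(3 - 21) - 4 ≡ 39. → (21, 39)
5Q: (21, 39) + (59, 37). λ = (37 - 39)/(59 - 21) ≡ 77/38 mod 79. 38⁻¹ ≡ 52 (mod 79) since 38·52 = 1976 ≡ 1, so λ ≡ 54.
  x = λ² - 21 - 59 = 2916 - 80 ≡ 71; y = λ·(21 - 71) - 39 ≡ 26. → (71, 26)
6Q: (71, 26) + (59, 37). λ = (37 - 26)/(59 - 71) ≡ 11/67 mod 79. 67⁻¹ ≡ 46 (mod 79), so λ ≡ 32.
  x = λ² - 71 - 59 = 1024 - 130 ≡ 25; y = λ·(71 - 25) - 26 ≡ 24. → (25, 24)
7Q: (25, 24) + (59, 37). λ = (37 - 24)/(59 - 25) ≡ 13/34 mod 79. 34⁻¹ ≡ 7 (mod 79), so λ ≡ 12.
  x = λ² - 25 - 59 = 144 - 84 ≡ 60; y = λ·(25 - 60) - 24 ≡ 30. → (60, 30)
8Q: (60, 30) + (59, 37). λ = (37 - 30)/(59 - 60) ≡ 7/78 mod 79. 78⁻¹ ≡ 78 (mod 79), so λ ≡ 72.
  x = λ² - 60 - 59 = 5184 - 119 ≡ 9; y = λ·(60 - 9) - 30 ≡ 8. → (9, 8)
9Q: (9, 8) + (59, 37). λ = (37 - 8)/(59 - 9) ≡ 29/50 mod 79. 50⁻¹ ≡ 49 (mod 79), so λ ≡ 78.
  x = λ² - 9 - 59 = 6084 - 68 ≡ 12; y = λ·(9 - 12) - 8 ≡ 74. → (12, 74)
10Q: (12, 74) + (59, 37). λ = (37 - 74)/(59 - 12) ≡ 42/47 mod 79. 47⁻¹ ≡ 37 (mod 79), so λ ≡ 53.
  x = λ² - 12 - 59 = 2809 - 71 ≡ 52; y = λ·(12 - 52) - 74 ≡ 18. → (52, 18)
11Q: (52, 18) + (59, 37). λ = (37 - 18)/(59 - 52) ≡ 19/7 mod 79. 7⁻¹ ≡ 34 (mod 79), so λ ≡ 14.
  x = λ² - 52 - 59 = 196 - 111 ≡ 6; y = λ·(52 - 6) - 18 ≡ 73. → (6, 73)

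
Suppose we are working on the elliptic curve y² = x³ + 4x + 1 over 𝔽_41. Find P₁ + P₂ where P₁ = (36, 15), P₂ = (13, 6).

(36, 15) + (13, 6). λ = (6 - 15)/(13 - 36) ≡ 32/18 mod 41. 18⁻¹ ≡ 16 (mod 41), so λ ≡ 20.
  x = λ² - 36 - 13 = 400 - 49 ≡ 23; y = λ·(36 - 23) - 15 ≡ 40. → (23, 40)

(23, 40)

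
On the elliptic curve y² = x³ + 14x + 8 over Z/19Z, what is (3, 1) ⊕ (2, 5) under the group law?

(11, 12)

(3, 1) + (2, 5). λ = (5 - 1)/(2 - 3) ≡ 4/18 mod 19. 18⁻¹ ≡ 18 (mod 19), so λ ≡ 15.
  x = λ² - 3 - 2 = 225 - 5 ≡ 11; y = λ·(3 - 11) - 1 ≡ 12. → (11, 12)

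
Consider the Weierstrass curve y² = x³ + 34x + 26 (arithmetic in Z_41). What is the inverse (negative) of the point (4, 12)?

(4, 29)

-(4, 12) = (4, -12 mod 41) = (4, 29).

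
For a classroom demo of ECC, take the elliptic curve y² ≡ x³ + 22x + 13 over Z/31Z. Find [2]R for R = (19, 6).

tangent at (19, 6): λ = (3·19² + 22)/(2·6) ≡ 20/12. 12⁻¹ ≡ 13 (mod 31) since 12·13 = 156 ≡ 1, so λ ≡ 20·13 ≡ 12.
  x = λ² - 19 - 19 = 144 - 38 ≡ 13; y = λ·(19 - 13) - 6 ≡ 4. → (13, 4)

(13, 4)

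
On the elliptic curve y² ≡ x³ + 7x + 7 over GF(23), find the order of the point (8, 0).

2

2P: (8, 0) + (8, 0): same x and y₁ ≡ -y₂, so the sum is 𝒪.
2P = 𝒪, so the order is 2.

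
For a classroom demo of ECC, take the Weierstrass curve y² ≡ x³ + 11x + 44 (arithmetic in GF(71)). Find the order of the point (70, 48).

2P: tangent at (70, 48): λ = (3·70² + 11)/(2·48) ≡ 14/25. 25⁻¹ ≡ 54 (mod 71), so λ ≡ 14·54 ≡ 46.
  x = λ² - 70 - 70 = 2116 - 140 ≡ 59; y = λ·(70 - 59) - 48 ≡ 32. → (59, 32)
3P: (59, 32) + (70, 48). λ = (48 - 32)/(70 - 59) ≡ 16/11 mod 71. 11⁻¹ ≡ 13 (mod 71), so λ ≡ 66.
  x = λ² - 59 - 70 = 4356 - 129 ≡ 38; y = λ·(59 - 38) - 32 ≡ 5. → (38, 5)
4P: (38, 5) + (70, 48). λ = (48 - 5)/(70 - 38) ≡ 43/32 mod 71. 32⁻¹ ≡ 20 (mod 71) since 32·20 = 640 ≡ 1, so λ ≡ 8.
  x = λ² - 38 - 70 = 64 - 108 ≡ 27; y = λ·(38 - 27) - 5 ≡ 12. → (27, 12)
5P: (27, 12) + (70, 48). λ = (48 - 12)/(70 - 27) ≡ 36/43 mod 71. 43⁻¹ ≡ 38 (mod 71), so λ ≡ 19.
  x = λ² - 27 - 70 = 361 - 97 ≡ 51; y = λ·(27 - 51) - 12 ≡ 29. → (51, 29)
6P: (51, 29) + (70, 48). λ = (48 - 29)/(70 - 51) ≡ 19/19 mod 71. 19⁻¹ ≡ 15 (mod 71), so λ ≡ 1.
  x = λ² - 51 - 70 = 1 - 121 ≡ 22; y = λ·(51 - 22) - 29 ≡ 0. → (22, 0)
7P: (22, 0) + (70, 48). λ = (48 - 0)/(70 - 22) ≡ 48/48 mod 71. 48⁻¹ ≡ 37 (mod 71), so λ ≡ 1.
  x = λ² - 22 - 70 = 1 - 92 ≡ 51; y = λ·(22 - 51) - 0 ≡ 42. → (51, 42)
8P: (51, 42) + (70, 48). λ = (48 - 42)/(70 - 51) ≡ 6/19 mod 71. 19⁻¹ ≡ 15 (mod 71), so λ ≡ 19.
  x = λ² - 51 - 70 = 361 - 121 ≡ 27; y = λ·(51 - 27) - 42 ≡ 59. → (27, 59)
9P: (27, 59) + (70, 48). λ = (48 - 59)/(70 - 27) ≡ 60/43 mod 71. 43⁻¹ ≡ 38 (mod 71), so λ ≡ 8.
  x = λ² - 27 - 70 = 64 - 97 ≡ 38; y = λ·(27 - 38) - 59 ≡ 66. → (38, 66)
10P: (38, 66) + (70, 48). λ = (48 - 66)/(70 - 38) ≡ 53/32 mod 71. 32⁻¹ ≡ 20 (mod 71), so λ ≡ 66.
  x = λ² - 38 - 70 = 4356 - 108 ≡ 59; y = λ·(38 - 59) - 66 ≡ 39. → (59, 39)
11P: (59, 39) + (70, 48). λ = (48 - 39)/(70 - 59) ≡ 9/11 mod 71. 11⁻¹ ≡ 13 (mod 71), so λ ≡ 46.
  x = λ² - 59 - 70 = 2116 - 129 ≡ 70; y = λ·(59 - 70) - 39 ≡ 23. → (70, 23)
12P: (70, 23) + (70, 48): same x and y₁ ≡ -y₂, so the sum is the point at infinity.
12P = the point at infinity, so the order is 12.

12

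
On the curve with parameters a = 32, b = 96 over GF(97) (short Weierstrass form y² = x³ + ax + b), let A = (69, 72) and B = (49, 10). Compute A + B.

(73, 32)

(69, 72) + (49, 10). λ = (10 - 72)/(49 - 69) ≡ 35/77 mod 97. 77⁻¹ ≡ 63 (mod 97) since 77·63 = 4851 ≡ 1, so λ ≡ 71.
  x = λ² - 69 - 49 = 5041 - 118 ≡ 73; y = λ·(69 - 73) - 72 ≡ 32. → (73, 32)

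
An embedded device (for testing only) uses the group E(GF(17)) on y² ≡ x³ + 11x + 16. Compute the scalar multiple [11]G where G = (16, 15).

(6, 3)

Double-and-add on 11 = (1011)₂. Start with G = (16, 15) for the leading 1-bit.
double: tangent at (16, 15): λ = (3·16² + 11)/(2·15) ≡ 14/13. 13⁻¹ ≡ 4 (mod 17) since 13·4 = 52 ≡ 1, so λ ≡ 14·4 ≡ 5.
  x = λ² - 16 - 16 = 25 - 32 ≡ 10; y = λ·(16 - 10) - 15 ≡ 15. → (10, 15)
double: tangent at (10, 15): λ = (3·10² + 11)/(2·15) ≡ 5/13. 13⁻¹ ≡ 4 (mod 17), so λ ≡ 5·4 ≡ 3.
  x = λ² - 10 - 10 = 9 - 20 ≡ 6; y = λ·(10 - 6) - 15 ≡ 14. → (6, 14)
add G: (6, 14) + (16, 15). λ = (15 - 14)/(16 - 6) ≡ 1/10 mod 17. 10⁻¹ ≡ 12 (mod 17), so λ ≡ 12.
  x = λ² - 6 - 16 = 144 - 22 ≡ 3; y = λ·(6 - 3) - 14 ≡ 5. → (3, 5)
double: tangent at (3, 5): λ = (3·3² + 11)/(2·5) ≡ 4/10. 10⁻¹ ≡ 12 (mod 17), so λ ≡ 4·12 ≡ 14.
  x = λ² - 3 - 3 = 196 - 6 ≡ 3; y = λ·(3 - 3) - 5 ≡ 12. → (3, 12)
add G: (3, 12) + (16, 15). λ = (15 - 12)/(16 - 3) ≡ 3/13 mod 17. 13⁻¹ ≡ 4 (mod 17) since 13·4 = 52 ≡ 1, so λ ≡ 12.
  x = λ² - 3 - 16 = 144 - 19 ≡ 6; y = λ·(3 - 6) - 12 ≡ 3. → (6, 3)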